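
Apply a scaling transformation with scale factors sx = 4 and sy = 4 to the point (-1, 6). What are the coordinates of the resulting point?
(-4, 24)

Scaling matrix:
[[4, 0], [0, 4]]
Result: (-1 × 4, 6 × 4) = (-4, 24)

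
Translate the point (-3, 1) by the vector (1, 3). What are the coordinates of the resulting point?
(-2, 4)

Translation by (1, 3):
x' = -3 + 1 = -2
y' = 1 + 3 = 4
Homogeneous matrix: [[1, 0, 1], [0, 1, 3], [0, 0, 1]]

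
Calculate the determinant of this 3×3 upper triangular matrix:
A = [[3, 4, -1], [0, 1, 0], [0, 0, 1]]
3

The determinant of a triangular matrix is the product of its diagonal entries (the off-diagonal entries above the diagonal do not affect it).
det(A) = (3) * (1) * (1) = 3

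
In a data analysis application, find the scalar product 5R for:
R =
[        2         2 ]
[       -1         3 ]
5R =
[       10        10 ]
[       -5        15 ]

Scalar multiplication is elementwise: (5R)[i][j] = 5 * R[i][j].
  (5R)[0][0] = 5 * (2) = 10
  (5R)[0][1] = 5 * (2) = 10
  (5R)[1][0] = 5 * (-1) = -5
  (5R)[1][1] = 5 * (3) = 15
5R =
[       10        10 ]
[       -5        15 ]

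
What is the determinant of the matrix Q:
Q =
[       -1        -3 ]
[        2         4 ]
det(Q) = 2

For a 2×2 matrix [[a, b], [c, d]], det = a*d - b*c.
det(Q) = (-1)*(4) - (-3)*(2) = -4 + 6 = 2.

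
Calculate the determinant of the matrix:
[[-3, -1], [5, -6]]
23

For a 2×2 matrix [[a, b], [c, d]], det = ad - bc
det = (-3)(-6) - (-1)(5) = 18 - -5 = 23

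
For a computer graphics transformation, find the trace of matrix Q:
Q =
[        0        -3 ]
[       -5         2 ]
tr(Q) = 0 + 2 = 2

The trace of a square matrix is the sum of its diagonal entries.
Diagonal entries of Q: Q[0][0] = 0, Q[1][1] = 2.
tr(Q) = 0 + 2 = 2.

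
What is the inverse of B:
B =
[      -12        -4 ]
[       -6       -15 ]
det(B) = 156
B⁻¹ =
[    -5/52      1/39 ]
[     1/26     -1/13 ]

For a 2×2 matrix B = [[a, b], [c, d]] with det(B) ≠ 0, B⁻¹ = (1/det(B)) * [[d, -b], [-c, a]].
det(B) = (-12)*(-15) - (-4)*(-6) = 180 - 24 = 156.
B⁻¹ = (1/156) * [[-15, 4], [6, -12]].
Dividing each entry by 156 and reducing:
B⁻¹ =
[    -5/52      1/39 ]
[     1/26     -1/13 ]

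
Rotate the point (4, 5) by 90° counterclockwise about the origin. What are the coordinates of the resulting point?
(-5, 4)

Rotation matrix R(θ) = [[cos θ, -sin θ], [sin θ, cos θ]]; for θ = 90°:
R = [[0, -1], [1, 0]]
Result: R × [4, 5]ᵀ = [0·4 + (-1)·5, 1·4 + (0)·5]ᵀ = (-5, 4)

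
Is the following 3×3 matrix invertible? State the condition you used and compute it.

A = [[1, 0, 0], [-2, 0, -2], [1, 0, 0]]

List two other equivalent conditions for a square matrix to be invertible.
No, not invertible; det(A) = 0 (two rows are equal, so the rows are linearly dependent). Equivalent conditions (failing for this A): rank(A) < 3; Ax = 0 has non-trivial solutions; 0 is an eigenvalue; the columns are linearly dependent.

To check invertibility, compute det(A).
In this matrix, row 0 and the last row are identical, so one row is a scalar multiple of another and the rows are linearly dependent.
A matrix with linearly dependent rows has det = 0 and is not invertible.
Equivalent failed conditions:
- rank(A) < 3.
- Ax = 0 has non-trivial solutions.
- 0 is an eigenvalue.
- The columns are linearly dependent.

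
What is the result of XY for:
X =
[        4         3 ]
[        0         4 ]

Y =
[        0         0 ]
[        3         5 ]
XY =
[        9        15 ]
[       12        20 ]

Matrix multiplication: (XY)[i][j] = sum over k of X[i][k] * Y[k][j].
  (XY)[0][0] = (4)*(0) + (3)*(3) = 9
  (XY)[0][1] = (4)*(0) + (3)*(5) = 15
  (XY)[1][0] = (0)*(0) + (4)*(3) = 12
  (XY)[1][1] = (0)*(0) + (4)*(5) = 20
XY =
[        9        15 ]
[       12        20 ]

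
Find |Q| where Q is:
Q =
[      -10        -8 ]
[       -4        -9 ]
det(Q) = 58

For a 2×2 matrix [[a, b], [c, d]], det = a*d - b*c.
det(Q) = (-10)*(-9) - (-8)*(-4) = 90 - 32 = 58.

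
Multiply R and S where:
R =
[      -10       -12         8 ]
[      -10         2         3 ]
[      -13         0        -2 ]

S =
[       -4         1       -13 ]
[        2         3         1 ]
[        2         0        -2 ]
RS =
[       32       -46       102 ]
[       50        -4       126 ]
[       48       -13       173 ]

Matrix multiplication: (RS)[i][j] = sum over k of R[i][k] * S[k][j].
  (RS)[0][0] = (-10)*(-4) + (-12)*(2) + (8)*(2) = 32
  (RS)[0][1] = (-10)*(1) + (-12)*(3) + (8)*(0) = -46
  (RS)[0][2] = (-10)*(-13) + (-12)*(1) + (8)*(-2) = 102
  (RS)[1][0] = (-10)*(-4) + (2)*(2) + (3)*(2) = 50
  (RS)[1][1] = (-10)*(1) + (2)*(3) + (3)*(0) = -4
  (RS)[1][2] = (-10)*(-13) + (2)*(1) + (3)*(-2) = 126
  (RS)[2][0] = (-13)*(-4) + (0)*(2) + (-2)*(2) = 48
  (RS)[2][1] = (-13)*(1) + (0)*(3) + (-2)*(0) = -13
  (RS)[2][2] = (-13)*(-13) + (0)*(1) + (-2)*(-2) = 173
RS =
[       32       -46       102 ]
[       50        -4       126 ]
[       48       -13       173 ]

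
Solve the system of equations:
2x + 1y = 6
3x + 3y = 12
x = 2, y = 2

Use elimination (row reduction):
Equation 1: 2x + 1y = 6.
Equation 2: 3x + 3y = 12.
Multiply Eq1 by 3 and Eq2 by 2: 6x + 3y = 18;  6x + 6y = 24.
Subtract: (3)y = 6, so y = 2.
Back-substitute into Eq1: 2x + 1*(2) = 6, so x = 2.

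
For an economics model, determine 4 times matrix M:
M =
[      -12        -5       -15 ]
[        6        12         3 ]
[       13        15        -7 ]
4M =
[      -48       -20       -60 ]
[       24        48        12 ]
[       52        60       -28 ]

Scalar multiplication is elementwise: (4M)[i][j] = 4 * M[i][j].
  (4M)[0][0] = 4 * (-12) = -48
  (4M)[0][1] = 4 * (-5) = -20
  (4M)[0][2] = 4 * (-15) = -60
  (4M)[1][0] = 4 * (6) = 24
  (4M)[1][1] = 4 * (12) = 48
  (4M)[1][2] = 4 * (3) = 12
  (4M)[2][0] = 4 * (13) = 52
  (4M)[2][1] = 4 * (15) = 60
  (4M)[2][2] = 4 * (-7) = -28
4M =
[      -48       -20       -60 ]
[       24        48        12 ]
[       52        60       -28 ]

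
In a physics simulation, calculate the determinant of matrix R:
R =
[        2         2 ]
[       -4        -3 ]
det(R) = 2

For a 2×2 matrix [[a, b], [c, d]], det = a*d - b*c.
det(R) = (2)*(-3) - (2)*(-4) = -6 + 8 = 2.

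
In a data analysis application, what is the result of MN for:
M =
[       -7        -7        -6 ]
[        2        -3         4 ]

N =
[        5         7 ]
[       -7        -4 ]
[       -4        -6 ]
MN =
[       38        15 ]
[       15         2 ]

Matrix multiplication: (MN)[i][j] = sum over k of M[i][k] * N[k][j].
  (MN)[0][0] = (-7)*(5) + (-7)*(-7) + (-6)*(-4) = 38
  (MN)[0][1] = (-7)*(7) + (-7)*(-4) + (-6)*(-6) = 15
  (MN)[1][0] = (2)*(5) + (-3)*(-7) + (4)*(-4) = 15
  (MN)[1][1] = (2)*(7) + (-3)*(-4) + (4)*(-6) = 2
MN =
[       38        15 ]
[       15         2 ]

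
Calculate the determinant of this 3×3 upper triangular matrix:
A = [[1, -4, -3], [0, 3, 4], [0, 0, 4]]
12

The determinant of a triangular matrix is the product of its diagonal entries (the off-diagonal entries above the diagonal do not affect it).
det(A) = (1) * (3) * (4) = 12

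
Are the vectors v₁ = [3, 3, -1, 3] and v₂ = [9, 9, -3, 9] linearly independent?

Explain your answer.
No, linearly dependent (v₂ = 3·v₁)

Check whether there is a scalar k with v₂ = k·v₁.
Comparing components, k = 3 satisfies 3·[3, 3, -1, 3] = [9, 9, -3, 9].
Since v₂ is a scalar multiple of v₁, the two vectors are linearly dependent.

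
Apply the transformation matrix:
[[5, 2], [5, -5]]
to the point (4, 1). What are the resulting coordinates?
(22, 15)

Matrix multiplication:
[[5, 2], [5, -5]] × [4, 1]ᵀ
= [5×4 + 2×1, 5×4 + -5×1]ᵀ
= [22.0000, 15.0000]ᵀ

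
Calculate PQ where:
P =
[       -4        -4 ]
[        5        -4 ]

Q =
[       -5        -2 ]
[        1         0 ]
PQ =
[       16         8 ]
[      -29       -10 ]

Matrix multiplication: (PQ)[i][j] = sum over k of P[i][k] * Q[k][j].
  (PQ)[0][0] = (-4)*(-5) + (-4)*(1) = 16
  (PQ)[0][1] = (-4)*(-2) + (-4)*(0) = 8
  (PQ)[1][0] = (5)*(-5) + (-4)*(1) = -29
  (PQ)[1][1] = (5)*(-2) + (-4)*(0) = -10
PQ =
[       16         8 ]
[      -29       -10 ]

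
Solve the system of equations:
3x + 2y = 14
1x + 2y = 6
x = 4, y = 1

Use elimination (row reduction):
Equation 1: 3x + 2y = 14.
Equation 2: 1x + 2y = 6.
Multiply Eq1 by 1 and Eq2 by 3: 3x + 2y = 14;  3x + 6y = 18.
Subtract: (4)y = 4, so y = 1.
Back-substitute into Eq1: 3x + 2*(1) = 14, so x = 4.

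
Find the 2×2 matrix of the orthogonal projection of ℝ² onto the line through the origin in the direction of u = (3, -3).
[[1/2, -1/2], [-1/2, 1/2]]

The orthogonal projection onto the line spanned by a nonzero vector u = (a, b) has matrix P = (u uᵀ) / (uᵀ u) = (1/(a² + b²)) · [[a², ab], [ab, b²]].
Here u = (3, -3), so a² + b² = 9 + 9 = 18.
P = (1/18) · [[9, -9], [-9, 9]] = [[1/2, -1/2], [-1/2, 1/2]].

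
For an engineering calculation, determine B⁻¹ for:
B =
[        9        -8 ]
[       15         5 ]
det(B) = 165
B⁻¹ =
[     1/33     8/165 ]
[    -1/11      3/55 ]

For a 2×2 matrix B = [[a, b], [c, d]] with det(B) ≠ 0, B⁻¹ = (1/det(B)) * [[d, -b], [-c, a]].
det(B) = (9)*(5) - (-8)*(15) = 45 + 120 = 165.
B⁻¹ = (1/165) * [[5, 8], [-15, 9]].
Dividing each entry by 165 and reducing:
B⁻¹ =
[     1/33     8/165 ]
[    -1/11      3/55 ]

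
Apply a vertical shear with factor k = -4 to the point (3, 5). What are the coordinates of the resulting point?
(3, -7)

Shear matrix for vertical shear with factor k = -4:
[[1, 0], [-4, 1]]
Result: (3, 5) → (3, -7)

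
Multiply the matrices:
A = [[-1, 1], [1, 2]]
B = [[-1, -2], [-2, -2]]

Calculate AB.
[[-1, 0], [-5, -6]]

Each entry (i,j) of AB = sum over k of A[i][k]*B[k][j].
(AB)[0][0] = (-1)*(-1) + (1)*(-2) = -1
(AB)[0][1] = (-1)*(-2) + (1)*(-2) = 0
(AB)[1][0] = (1)*(-1) + (2)*(-2) = -5
(AB)[1][1] = (1)*(-2) + (2)*(-2) = -6
AB = [[-1, 0], [-5, -6]]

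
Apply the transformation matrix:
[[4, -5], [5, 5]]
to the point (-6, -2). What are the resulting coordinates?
(-14, -40)

Matrix multiplication:
[[4, -5], [5, 5]] × [-6, -2]ᵀ
= [4×-6 + -5×-2, 5×-6 + 5×-2]ᵀ
= [-14.0000, -40.0000]ᵀ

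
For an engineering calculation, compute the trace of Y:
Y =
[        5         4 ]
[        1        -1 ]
tr(Y) = 5 - 1 = 4

The trace of a square matrix is the sum of its diagonal entries.
Diagonal entries of Y: Y[0][0] = 5, Y[1][1] = -1.
tr(Y) = 5 - 1 = 4.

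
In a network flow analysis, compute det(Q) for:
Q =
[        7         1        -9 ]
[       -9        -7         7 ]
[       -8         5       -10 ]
det(Q) = 1008

Expand along row 0 (cofactor expansion): det(Q) = a*(e*i - f*h) - b*(d*i - f*g) + c*(d*h - e*g), where the 3×3 is [[a, b, c], [d, e, f], [g, h, i]].
Minor M_00 = (-7)*(-10) - (7)*(5) = 70 - 35 = 35.
Minor M_01 = (-9)*(-10) - (7)*(-8) = 90 + 56 = 146.
Minor M_02 = (-9)*(5) - (-7)*(-8) = -45 - 56 = -101.
det(Q) = (7)*(35) - (1)*(146) + (-9)*(-101) = 245 - 146 + 909 = 1008.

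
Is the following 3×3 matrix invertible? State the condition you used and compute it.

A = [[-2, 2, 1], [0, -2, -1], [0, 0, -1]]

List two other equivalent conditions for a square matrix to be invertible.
Yes, invertible; det(A) = -4 ≠ 0. Equivalent conditions: rank(A) = 3; Ax = 0 has only the trivial solution; 0 is not an eigenvalue; the columns of A are linearly independent.

To check invertibility, compute det(A).
The given matrix is triangular, so det(A) equals the product of its diagonal entries = -4 ≠ 0.
Since det(A) ≠ 0, A is invertible.
Equivalent conditions for a square matrix A to be invertible:
- rank(A) = 3 (full rank).
- The homogeneous system Ax = 0 has only the trivial solution x = 0.
- 0 is not an eigenvalue of A.
- The columns (equivalently rows) of A are linearly independent.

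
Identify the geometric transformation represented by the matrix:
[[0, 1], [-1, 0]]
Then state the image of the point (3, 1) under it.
rotation by 90° clockwise (i.e., 270° counterclockwise); image of (3, 1) is (1, -3)

This matches the form [[cos θ, -sin θ], [sin θ, cos θ]] of a rotation matrix; reading off cos θ and sin θ gives the angle.
The matrix [[0, 1], [-1, 0]] represents: rotation by 90° clockwise (i.e., 270° counterclockwise).
Applying it to (3, 1): [0·3 + 1·1, -1·3 + 0·1] = (1, -3).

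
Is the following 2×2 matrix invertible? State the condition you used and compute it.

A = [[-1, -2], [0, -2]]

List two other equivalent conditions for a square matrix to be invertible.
Yes, invertible; det(A) = 2 ≠ 0. Equivalent conditions: rank(A) = 2; Ax = 0 has only the trivial solution; 0 is not an eigenvalue; the columns of A are linearly independent.

To check invertibility, compute det(A).
The given matrix is triangular, so det(A) equals the product of its diagonal entries = 2 ≠ 0.
Since det(A) ≠ 0, A is invertible.
Equivalent conditions for a square matrix A to be invertible:
- rank(A) = 2 (full rank).
- The homogeneous system Ax = 0 has only the trivial solution x = 0.
- 0 is not an eigenvalue of A.
- The columns (equivalently rows) of A are linearly independent.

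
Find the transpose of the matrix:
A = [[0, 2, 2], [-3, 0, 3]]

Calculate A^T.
[[0, -3], [2, 0], [2, 3]]

The transpose sends entry (i,j) to (j,i); rows become columns.
Row 0 of A: [0, 2, 2] -> column 0 of A^T.
Row 1 of A: [-3, 0, 3] -> column 1 of A^T.
A^T = [[0, -3], [2, 0], [2, 3]]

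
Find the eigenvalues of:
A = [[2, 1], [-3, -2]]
λ = -1, 1

Solve det(A - λI) = 0. For a 2×2 matrix this is λ² - (trace)λ + det = 0.
trace(A) = 2 - 2 = 0.
det(A) = (2)*(-2) - (1)*(-3) = -4 + 3 = -1.
Characteristic equation: λ² - (0)λ + (-1) = 0.
Discriminant: (0)² - 4*(-1) = 0 + 4 = 4.
Roots: λ = (0 ± √4) / 2 = -1, 1.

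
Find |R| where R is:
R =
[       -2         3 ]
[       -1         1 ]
det(R) = 1

For a 2×2 matrix [[a, b], [c, d]], det = a*d - b*c.
det(R) = (-2)*(1) - (3)*(-1) = -2 + 3 = 1.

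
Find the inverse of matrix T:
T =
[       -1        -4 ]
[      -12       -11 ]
det(T) = -37
T⁻¹ =
[    11/37     -4/37 ]
[   -12/37      1/37 ]

For a 2×2 matrix T = [[a, b], [c, d]] with det(T) ≠ 0, T⁻¹ = (1/det(T)) * [[d, -b], [-c, a]].
det(T) = (-1)*(-11) - (-4)*(-12) = 11 - 48 = -37.
T⁻¹ = (1/-37) * [[-11, 4], [12, -1]].
Dividing each entry by -37 and reducing:
T⁻¹ =
[    11/37     -4/37 ]
[   -12/37      1/37 ]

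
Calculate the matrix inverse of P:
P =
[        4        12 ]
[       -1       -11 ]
det(P) = -32
P⁻¹ =
[    11/32       3/8 ]
[    -1/32      -1/8 ]

For a 2×2 matrix P = [[a, b], [c, d]] with det(P) ≠ 0, P⁻¹ = (1/det(P)) * [[d, -b], [-c, a]].
det(P) = (4)*(-11) - (12)*(-1) = -44 + 12 = -32.
P⁻¹ = (1/-32) * [[-11, -12], [1, 4]].
Dividing each entry by -32 and reducing:
P⁻¹ =
[    11/32       3/8 ]
[    -1/32      -1/8 ]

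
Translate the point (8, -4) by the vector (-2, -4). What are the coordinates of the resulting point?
(6, -8)

Translation by (-2, -4):
x' = 8 + -2 = 6
y' = -4 + -4 = -8
Homogeneous matrix: [[1, 0, -2], [0, 1, -4], [0, 0, 1]]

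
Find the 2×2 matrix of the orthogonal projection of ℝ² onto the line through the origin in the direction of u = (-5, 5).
[[1/2, -1/2], [-1/2, 1/2]]

The orthogonal projection onto the line spanned by a nonzero vector u = (a, b) has matrix P = (u uᵀ) / (uᵀ u) = (1/(a² + b²)) · [[a², ab], [ab, b²]].
Here u = (-5, 5), so a² + b² = 25 + 25 = 50.
P = (1/50) · [[25, -25], [-25, 25]] = [[1/2, -1/2], [-1/2, 1/2]].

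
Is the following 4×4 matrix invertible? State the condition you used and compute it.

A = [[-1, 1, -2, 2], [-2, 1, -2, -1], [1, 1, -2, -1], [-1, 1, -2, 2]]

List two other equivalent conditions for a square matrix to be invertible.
No, not invertible; det(A) = 0 (two rows are equal, so the rows are linearly dependent). Equivalent conditions (failing for this A): rank(A) < 4; Ax = 0 has non-trivial solutions; 0 is an eigenvalue; the columns are linearly dependent.

To check invertibility, compute det(A).
In this matrix, row 0 and the last row are identical, so one row is a scalar multiple of another and the rows are linearly dependent.
A matrix with linearly dependent rows has det = 0 and is not invertible.
Equivalent failed conditions:
- rank(A) < 4.
- Ax = 0 has non-trivial solutions.
- 0 is an eigenvalue.
- The columns are linearly dependent.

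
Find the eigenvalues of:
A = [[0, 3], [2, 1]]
λ = -2, 3

Solve det(A - λI) = 0. For a 2×2 matrix this is λ² - (trace)λ + det = 0.
trace(A) = 0 + 1 = 1.
det(A) = (0)*(1) - (3)*(2) = 0 - 6 = -6.
Characteristic equation: λ² - (1)λ + (-6) = 0.
Discriminant: (1)² - 4*(-6) = 1 + 24 = 25.
Roots: λ = (1 ± √25) / 2 = -2, 3.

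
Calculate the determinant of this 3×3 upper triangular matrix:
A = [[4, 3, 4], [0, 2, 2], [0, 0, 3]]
24

The determinant of a triangular matrix is the product of its diagonal entries (the off-diagonal entries above the diagonal do not affect it).
det(A) = (4) * (2) * (3) = 24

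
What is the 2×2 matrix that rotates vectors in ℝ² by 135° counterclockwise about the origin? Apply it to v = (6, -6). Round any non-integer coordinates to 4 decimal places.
R = [[-√2/2, -√2/2], [√2/2, -√2/2]]; R·v = (0.0000, 8.4853)

A counterclockwise rotation by angle θ in ℝ² has matrix R(θ) = [[cos θ, -sin θ], [sin θ, cos θ]].
For θ = 135°: cos θ = -√2/2, sin θ = √2/2.
R(135°) = [[-√2/2, -√2/2], [√2/2, -√2/2]].
R·v = [-√2/2·6 + (-√2/2)·-6, √2/2·6 + -√2/2·-6] = (0.0000, 8.4853).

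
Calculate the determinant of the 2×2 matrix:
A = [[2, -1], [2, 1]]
4

For A = [[a, b], [c, d]], det(A) = a*d - b*c.
det(A) = (2)*(1) - (-1)*(2) = 2 - -2 = 4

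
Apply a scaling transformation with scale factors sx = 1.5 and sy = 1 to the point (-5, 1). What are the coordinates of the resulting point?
(-7.5, 1)

Scaling matrix:
[[1.50, 0], [0, 1]]
Result: (-5 × 1.5, 1 × 1) = (-7.5, 1)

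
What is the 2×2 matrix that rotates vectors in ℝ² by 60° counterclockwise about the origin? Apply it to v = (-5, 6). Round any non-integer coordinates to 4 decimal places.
R = [[1/2, -√3/2], [√3/2, 1/2]]; R·v = (-7.6962, -1.3301)

A counterclockwise rotation by angle θ in ℝ² has matrix R(θ) = [[cos θ, -sin θ], [sin θ, cos θ]].
For θ = 60°: cos θ = 1/2, sin θ = √3/2.
R(60°) = [[1/2, -√3/2], [√3/2, 1/2]].
R·v = [1/2·-5 + (-√3/2)·6, √3/2·-5 + 1/2·6] = (-7.6962, -1.3301).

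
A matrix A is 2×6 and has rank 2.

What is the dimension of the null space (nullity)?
4

The rank-nullity theorem for an m×n matrix states:
rank(A) + nullity(A) = n (the number of columns).
Here n = 6 and rank(A) = 2, so nullity(A) = 6 - 2 = 4.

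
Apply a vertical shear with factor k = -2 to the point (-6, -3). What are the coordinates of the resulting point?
(-6, 9)

Shear matrix for vertical shear with factor k = -2:
[[1, 0], [-2, 1]]
Result: (-6, -3) → (-6, 9)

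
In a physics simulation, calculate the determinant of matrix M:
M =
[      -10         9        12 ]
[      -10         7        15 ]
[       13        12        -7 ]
det(M) = 883

Expand along row 0 (cofactor expansion): det(M) = a*(e*i - f*h) - b*(d*i - f*g) + c*(d*h - e*g), where the 3×3 is [[a, b, c], [d, e, f], [g, h, i]].
Minor M_00 = (7)*(-7) - (15)*(12) = -49 - 180 = -229.
Minor M_01 = (-10)*(-7) - (15)*(13) = 70 - 195 = -125.
Minor M_02 = (-10)*(12) - (7)*(13) = -120 - 91 = -211.
det(M) = (-10)*(-229) - (9)*(-125) + (12)*(-211) = 2290 + 1125 - 2532 = 883.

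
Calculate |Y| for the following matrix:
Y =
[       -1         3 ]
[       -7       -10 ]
det(Y) = 31

For a 2×2 matrix [[a, b], [c, d]], det = a*d - b*c.
det(Y) = (-1)*(-10) - (3)*(-7) = 10 + 21 = 31.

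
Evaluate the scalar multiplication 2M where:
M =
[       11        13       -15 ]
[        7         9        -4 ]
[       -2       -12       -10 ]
2M =
[       22        26       -30 ]
[       14        18        -8 ]
[       -4       -24       -20 ]

Scalar multiplication is elementwise: (2M)[i][j] = 2 * M[i][j].
  (2M)[0][0] = 2 * (11) = 22
  (2M)[0][1] = 2 * (13) = 26
  (2M)[0][2] = 2 * (-15) = -30
  (2M)[1][0] = 2 * (7) = 14
  (2M)[1][1] = 2 * (9) = 18
  (2M)[1][2] = 2 * (-4) = -8
  (2M)[2][0] = 2 * (-2) = -4
  (2M)[2][1] = 2 * (-12) = -24
  (2M)[2][2] = 2 * (-10) = -20
2M =
[       22        26       -30 ]
[       14        18        -8 ]
[       -4       -24       -20 ]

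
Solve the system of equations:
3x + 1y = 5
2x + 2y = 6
x = 1, y = 2

Use elimination (row reduction):
Equation 1: 3x + 1y = 5.
Equation 2: 2x + 2y = 6.
Multiply Eq1 by 2 and Eq2 by 3: 6x + 2y = 10;  6x + 6y = 18.
Subtract: (4)y = 8, so y = 2.
Back-substitute into Eq1: 3x + 1*(2) = 5, so x = 1.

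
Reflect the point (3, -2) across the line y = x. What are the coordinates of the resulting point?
(-2, 3)

Reflection across line y = x: (3, -2) → (-2, 3)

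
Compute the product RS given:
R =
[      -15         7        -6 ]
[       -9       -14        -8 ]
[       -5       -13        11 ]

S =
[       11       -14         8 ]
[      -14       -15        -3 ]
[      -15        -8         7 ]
RS =
[     -173       153      -183 ]
[      217       400       -86 ]
[      -38       177        76 ]

Matrix multiplication: (RS)[i][j] = sum over k of R[i][k] * S[k][j].
  (RS)[0][0] = (-15)*(11) + (7)*(-14) + (-6)*(-15) = -173
  (RS)[0][1] = (-15)*(-14) + (7)*(-15) + (-6)*(-8) = 153
  (RS)[0][2] = (-15)*(8) + (7)*(-3) + (-6)*(7) = -183
  (RS)[1][0] = (-9)*(11) + (-14)*(-14) + (-8)*(-15) = 217
  (RS)[1][1] = (-9)*(-14) + (-14)*(-15) + (-8)*(-8) = 400
  (RS)[1][2] = (-9)*(8) + (-14)*(-3) + (-8)*(7) = -86
  (RS)[2][0] = (-5)*(11) + (-13)*(-14) + (11)*(-15) = -38
  (RS)[2][1] = (-5)*(-14) + (-13)*(-15) + (11)*(-8) = 177
  (RS)[2][2] = (-5)*(8) + (-13)*(-3) + (11)*(7) = 76
RS =
[     -173       153      -183 ]
[      217       400       -86 ]
[      -38       177        76 ]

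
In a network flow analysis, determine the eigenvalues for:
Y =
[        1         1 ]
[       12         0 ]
λ = -3, 4

Solve det(Y - λI) = 0. For a 2×2 matrix the characteristic equation is λ² - (trace)λ + det = 0.
trace(Y) = a + d = 1 + 0 = 1.
det(Y) = a*d - b*c = (1)*(0) - (1)*(12) = 0 - 12 = -12.
Characteristic equation: λ² - (1)λ + (-12) = 0.
Discriminant = (1)² - 4*(-12) = 1 + 48 = 49.
λ = (1 ± √49) / 2 = (1 ± 7) / 2 = -3, 4.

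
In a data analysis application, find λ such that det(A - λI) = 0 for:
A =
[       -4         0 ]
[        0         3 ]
λ = -4, 3

Solve det(A - λI) = 0. For a 2×2 matrix the characteristic equation is λ² - (trace)λ + det = 0.
trace(A) = a + d = -4 + 3 = -1.
det(A) = a*d - b*c = (-4)*(3) - (0)*(0) = -12 - 0 = -12.
Characteristic equation: λ² - (-1)λ + (-12) = 0.
Discriminant = (-1)² - 4*(-12) = 1 + 48 = 49.
λ = (-1 ± √49) / 2 = (-1 ± 7) / 2 = -4, 3.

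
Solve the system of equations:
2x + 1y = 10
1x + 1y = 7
x = 3, y = 4

Use elimination (row reduction):
Equation 1: 2x + 1y = 10.
Equation 2: 1x + 1y = 7.
Multiply Eq1 by 1 and Eq2 by 2: 2x + 1y = 10;  2x + 2y = 14.
Subtract: (1)y = 4, so y = 4.
Back-substitute into Eq1: 2x + 1*(4) = 10, so x = 3.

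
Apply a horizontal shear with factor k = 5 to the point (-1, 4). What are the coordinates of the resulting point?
(19, 4)

Shear matrix for horizontal shear with factor k = 5:
[[1, 5], [0, 1]]
Result: (-1, 4) → (19, 4)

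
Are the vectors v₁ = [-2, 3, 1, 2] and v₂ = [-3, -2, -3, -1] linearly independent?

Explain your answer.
Yes, linearly independent

Two vectors are linearly dependent iff one is a scalar multiple of the other.
No single scalar k satisfies v₂ = k·v₁ (the ratios of corresponding entries disagree), so v₁ and v₂ are linearly independent.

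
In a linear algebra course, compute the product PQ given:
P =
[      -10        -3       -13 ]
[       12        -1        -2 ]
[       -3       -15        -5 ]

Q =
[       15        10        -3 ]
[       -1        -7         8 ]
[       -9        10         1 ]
PQ =
[      -30      -209        -7 ]
[      199       107       -46 ]
[       15        25      -116 ]

Matrix multiplication: (PQ)[i][j] = sum over k of P[i][k] * Q[k][j].
  (PQ)[0][0] = (-10)*(15) + (-3)*(-1) + (-13)*(-9) = -30
  (PQ)[0][1] = (-10)*(10) + (-3)*(-7) + (-13)*(10) = -209
  (PQ)[0][2] = (-10)*(-3) + (-3)*(8) + (-13)*(1) = -7
  (PQ)[1][0] = (12)*(15) + (-1)*(-1) + (-2)*(-9) = 199
  (PQ)[1][1] = (12)*(10) + (-1)*(-7) + (-2)*(10) = 107
  (PQ)[1][2] = (12)*(-3) + (-1)*(8) + (-2)*(1) = -46
  (PQ)[2][0] = (-3)*(15) + (-15)*(-1) + (-5)*(-9) = 15
  (PQ)[2][1] = (-3)*(10) + (-15)*(-7) + (-5)*(10) = 25
  (PQ)[2][2] = (-3)*(-3) + (-15)*(8) + (-5)*(1) = -116
PQ =
[      -30      -209        -7 ]
[      199       107       -46 ]
[       15        25      -116 ]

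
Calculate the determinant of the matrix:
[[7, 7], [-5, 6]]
77

For a 2×2 matrix [[a, b], [c, d]], det = ad - bc
det = (7)(6) - (7)(-5) = 42 - -35 = 77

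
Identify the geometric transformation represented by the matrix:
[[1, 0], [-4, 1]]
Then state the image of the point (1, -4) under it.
vertical shear with factor -4; image of (1, -4) is (1, -8)

The matrix [[1, 0], [k, 1]] sends (x, y) to (x, -4x + y), leaving the x-coordinate fixed: a vertical shear.
The matrix [[1, 0], [-4, 1]] represents: vertical shear with factor -4.
Applying it to (1, -4): [1·1 + 0·-4, -4·1 + 1·-4] = (1, -8).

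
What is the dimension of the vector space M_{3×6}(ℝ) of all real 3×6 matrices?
Dimension = 18

A real 3×6 matrix is determined by its 3·6 = 18 independent entries.
A standard basis is {E_ij : 1 ≤ i ≤ 3, 1 ≤ j ≤ 6}, where E_ij has a 1 in position (i, j) and 0 elsewhere — there are 18 such matrices, and they are linearly independent and span M_{3×6}(ℝ).
Therefore dim(M_{3×6}(ℝ)) = 18.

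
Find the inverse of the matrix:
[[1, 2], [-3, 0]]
[[0, -1/3], [1/2, 1/6]]

For [[a,b],[c,d]], inverse = (1/det)·[[d,-b],[-c,a]]
det = 1·0 - 2·-3 = 6
Inverse = (1/6)·[[0, -2], [3, 1]]
        = [[0, -1/3], [1/2, 1/6]]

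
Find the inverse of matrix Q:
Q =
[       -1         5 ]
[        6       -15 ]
det(Q) = -15
Q⁻¹ =
[        1       1/3 ]
[      2/5      1/15 ]

For a 2×2 matrix Q = [[a, b], [c, d]] with det(Q) ≠ 0, Q⁻¹ = (1/det(Q)) * [[d, -b], [-c, a]].
det(Q) = (-1)*(-15) - (5)*(6) = 15 - 30 = -15.
Q⁻¹ = (1/-15) * [[-15, -5], [-6, -1]].
Dividing each entry by -15 and reducing:
Q⁻¹ =
[        1       1/3 ]
[      2/5      1/15 ]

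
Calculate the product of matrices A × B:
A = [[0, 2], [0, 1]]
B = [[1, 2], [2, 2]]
[[4, 4], [2, 2]]

Matrix multiplication:
C[0][0] = 0×1 + 2×2 = 4
C[0][1] = 0×2 + 2×2 = 4
C[1][0] = 0×1 + 1×2 = 2
C[1][1] = 0×2 + 1×2 = 2
Result: [[4, 4], [2, 2]]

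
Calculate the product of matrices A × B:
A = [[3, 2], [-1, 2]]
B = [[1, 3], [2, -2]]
[[7, 5], [3, -7]]

Matrix multiplication:
C[0][0] = 3×1 + 2×2 = 7
C[0][1] = 3×3 + 2×-2 = 5
C[1][0] = -1×1 + 2×2 = 3
C[1][1] = -1×3 + 2×-2 = -7
Result: [[7, 5], [3, -7]]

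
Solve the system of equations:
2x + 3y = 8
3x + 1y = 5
x = 1, y = 2

Use elimination (row reduction):
Equation 1: 2x + 3y = 8.
Equation 2: 3x + 1y = 5.
Multiply Eq1 by 3 and Eq2 by 2: 6x + 9y = 24;  6x + 2y = 10.
Subtract: (-7)y = -14, so y = 2.
Back-substitute into Eq1: 2x + 3*(2) = 8, so x = 1.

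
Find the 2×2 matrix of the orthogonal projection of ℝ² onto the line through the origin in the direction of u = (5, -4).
[[25/41, -20/41], [-20/41, 16/41]]

The orthogonal projection onto the line spanned by a nonzero vector u = (a, b) has matrix P = (u uᵀ) / (uᵀ u) = (1/(a² + b²)) · [[a², ab], [ab, b²]].
Here u = (5, -4), so a² + b² = 25 + 16 = 41.
P = (1/41) · [[25, -20], [-20, 16]] = [[25/41, -20/41], [-20/41, 16/41]].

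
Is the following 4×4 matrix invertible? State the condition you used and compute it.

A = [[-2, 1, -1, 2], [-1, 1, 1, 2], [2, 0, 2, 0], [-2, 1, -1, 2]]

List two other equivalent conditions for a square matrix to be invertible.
No, not invertible; det(A) = 0 (two rows are equal, so the rows are linearly dependent). Equivalent conditions (failing for this A): rank(A) < 4; Ax = 0 has non-trivial solutions; 0 is an eigenvalue; the columns are linearly dependent.

To check invertibility, compute det(A).
In this matrix, row 0 and the last row are identical, so one row is a scalar multiple of another and the rows are linearly dependent.
A matrix with linearly dependent rows has det = 0 and is not invertible.
Equivalent failed conditions:
- rank(A) < 4.
- Ax = 0 has non-trivial solutions.
- 0 is an eigenvalue.
- The columns are linearly dependent.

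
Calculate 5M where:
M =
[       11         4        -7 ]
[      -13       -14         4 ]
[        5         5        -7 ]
5M =
[       55        20       -35 ]
[      -65       -70        20 ]
[       25        25       -35 ]

Scalar multiplication is elementwise: (5M)[i][j] = 5 * M[i][j].
  (5M)[0][0] = 5 * (11) = 55
  (5M)[0][1] = 5 * (4) = 20
  (5M)[0][2] = 5 * (-7) = -35
  (5M)[1][0] = 5 * (-13) = -65
  (5M)[1][1] = 5 * (-14) = -70
  (5M)[1][2] = 5 * (4) = 20
  (5M)[2][0] = 5 * (5) = 25
  (5M)[2][1] = 5 * (5) = 25
  (5M)[2][2] = 5 * (-7) = -35
5M =
[       55        20       -35 ]
[      -65       -70        20 ]
[       25        25       -35 ]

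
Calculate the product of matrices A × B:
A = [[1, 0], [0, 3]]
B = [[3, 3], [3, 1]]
[[3, 3], [9, 3]]

Matrix multiplication:
C[0][0] = 1×3 + 0×3 = 3
C[0][1] = 1×3 + 0×1 = 3
C[1][0] = 0×3 + 3×3 = 9
C[1][1] = 0×3 + 3×1 = 3
Result: [[3, 3], [9, 3]]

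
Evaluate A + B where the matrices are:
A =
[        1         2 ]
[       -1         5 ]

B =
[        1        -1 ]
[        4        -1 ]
A + B =
[        2         1 ]
[        3         4 ]

Matrix addition is elementwise: (A+B)[i][j] = A[i][j] + B[i][j].
  (A+B)[0][0] = (1) + (1) = 2
  (A+B)[0][1] = (2) + (-1) = 1
  (A+B)[1][0] = (-1) + (4) = 3
  (A+B)[1][1] = (5) + (-1) = 4
A + B =
[        2         1 ]
[        3         4 ]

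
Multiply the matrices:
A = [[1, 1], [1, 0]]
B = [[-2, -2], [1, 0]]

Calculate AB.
[[-1, -2], [-2, -2]]

Each entry (i,j) of AB = sum over k of A[i][k]*B[k][j].
(AB)[0][0] = (1)*(-2) + (1)*(1) = -1
(AB)[0][1] = (1)*(-2) + (1)*(0) = -2
(AB)[1][0] = (1)*(-2) + (0)*(1) = -2
(AB)[1][1] = (1)*(-2) + (0)*(0) = -2
AB = [[-1, -2], [-2, -2]]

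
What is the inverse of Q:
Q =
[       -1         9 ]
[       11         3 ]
det(Q) = -102
Q⁻¹ =
[    -1/34      3/34 ]
[   11/102     1/102 ]

For a 2×2 matrix Q = [[a, b], [c, d]] with det(Q) ≠ 0, Q⁻¹ = (1/det(Q)) * [[d, -b], [-c, a]].
det(Q) = (-1)*(3) - (9)*(11) = -3 - 99 = -102.
Q⁻¹ = (1/-102) * [[3, -9], [-11, -1]].
Dividing each entry by -102 and reducing:
Q⁻¹ =
[    -1/34      3/34 ]
[   11/102     1/102 ]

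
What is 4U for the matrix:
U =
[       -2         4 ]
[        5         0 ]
4U =
[       -8        16 ]
[       20         0 ]

Scalar multiplication is elementwise: (4U)[i][j] = 4 * U[i][j].
  (4U)[0][0] = 4 * (-2) = -8
  (4U)[0][1] = 4 * (4) = 16
  (4U)[1][0] = 4 * (5) = 20
  (4U)[1][1] = 4 * (0) = 0
4U =
[       -8        16 ]
[       20         0 ]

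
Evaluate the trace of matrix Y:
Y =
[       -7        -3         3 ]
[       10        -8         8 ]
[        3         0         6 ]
tr(Y) = -7 - 8 + 6 = -9

The trace of a square matrix is the sum of its diagonal entries.
Diagonal entries of Y: Y[0][0] = -7, Y[1][1] = -8, Y[2][2] = 6.
tr(Y) = -7 - 8 + 6 = -9.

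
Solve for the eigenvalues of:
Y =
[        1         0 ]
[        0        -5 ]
λ = -5, 1

Solve det(Y - λI) = 0. For a 2×2 matrix the characteristic equation is λ² - (trace)λ + det = 0.
trace(Y) = a + d = 1 - 5 = -4.
det(Y) = a*d - b*c = (1)*(-5) - (0)*(0) = -5 - 0 = -5.
Characteristic equation: λ² - (-4)λ + (-5) = 0.
Discriminant = (-4)² - 4*(-5) = 16 + 20 = 36.
λ = (-4 ± √36) / 2 = (-4 ± 6) / 2 = -5, 1.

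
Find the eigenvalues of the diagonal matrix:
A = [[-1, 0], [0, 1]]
λ₁ = -1, λ₂ = 1

The characteristic polynomial of A is det(A - λI) = (-1 - λ)(1 - λ) = 0.
The roots are λ = -1 and λ = 1, so the eigenvalues are the diagonal entries.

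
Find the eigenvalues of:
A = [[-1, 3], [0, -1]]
λ = -1, -1

Solve det(A - λI) = 0. For a 2×2 matrix this is λ² - (trace)λ + det = 0.
trace(A) = -1 - 1 = -2.
det(A) = (-1)*(-1) - (3)*(0) = 1 - 0 = 1.
Characteristic equation: λ² - (-2)λ + (1) = 0.
Discriminant: (-2)² - 4*(1) = 4 - 4 = 0.
Roots: λ = (-2 ± √0) / 2 = -1, -1.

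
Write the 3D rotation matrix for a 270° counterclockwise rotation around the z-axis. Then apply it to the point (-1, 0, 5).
R = [[0, 1, 0], [-1, 0, 0], [0, 0, 1]]; R·(-1, 0, 5) = (0, 1, 5)

Rotation matrix for 270° around z-axis:
cos(270°) = 0, sin(270°) = -1
R = [[0, 1, 0], [-1, 0, 0], [0, 0, 1]]
Apply to (-1, 0, 5): R·[-1, 0, 5]ᵀ = (0, 1, 5)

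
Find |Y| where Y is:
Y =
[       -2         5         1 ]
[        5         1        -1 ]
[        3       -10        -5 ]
det(Y) = 87

Expand along row 0 (cofactor expansion): det(Y) = a*(e*i - f*h) - b*(d*i - f*g) + c*(d*h - e*g), where the 3×3 is [[a, b, c], [d, e, f], [g, h, i]].
Minor M_00 = (1)*(-5) - (-1)*(-10) = -5 - 10 = -15.
Minor M_01 = (5)*(-5) - (-1)*(3) = -25 + 3 = -22.
Minor M_02 = (5)*(-10) - (1)*(3) = -50 - 3 = -53.
det(Y) = (-2)*(-15) - (5)*(-22) + (1)*(-53) = 30 + 110 - 53 = 87.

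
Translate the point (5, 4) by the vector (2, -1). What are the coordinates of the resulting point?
(7, 3)

Translation by (2, -1):
x' = 5 + 2 = 7
y' = 4 + -1 = 3
Homogeneous matrix: [[1, 0, 2], [0, 1, -1], [0, 0, 1]]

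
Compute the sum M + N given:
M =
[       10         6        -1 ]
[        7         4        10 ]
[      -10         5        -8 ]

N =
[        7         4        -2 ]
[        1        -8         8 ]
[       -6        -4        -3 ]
M + N =
[       17        10        -3 ]
[        8        -4        18 ]
[      -16         1       -11 ]

Matrix addition is elementwise: (M+N)[i][j] = M[i][j] + N[i][j].
  (M+N)[0][0] = (10) + (7) = 17
  (M+N)[0][1] = (6) + (4) = 10
  (M+N)[0][2] = (-1) + (-2) = -3
  (M+N)[1][0] = (7) + (1) = 8
  (M+N)[1][1] = (4) + (-8) = -4
  (M+N)[1][2] = (10) + (8) = 18
  (M+N)[2][0] = (-10) + (-6) = -16
  (M+N)[2][1] = (5) + (-4) = 1
  (M+N)[2][2] = (-8) + (-3) = -11
M + N =
[       17        10        -3 ]
[        8        -4        18 ]
[      -16         1       -11 ]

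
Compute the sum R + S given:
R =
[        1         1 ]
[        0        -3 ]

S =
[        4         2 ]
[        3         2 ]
R + S =
[        5         3 ]
[        3        -1 ]

Matrix addition is elementwise: (R+S)[i][j] = R[i][j] + S[i][j].
  (R+S)[0][0] = (1) + (4) = 5
  (R+S)[0][1] = (1) + (2) = 3
  (R+S)[1][0] = (0) + (3) = 3
  (R+S)[1][1] = (-3) + (2) = -1
R + S =
[        5         3 ]
[        3        -1 ]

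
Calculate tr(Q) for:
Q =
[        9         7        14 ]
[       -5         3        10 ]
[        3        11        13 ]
tr(Q) = 9 + 3 + 13 = 25

The trace of a square matrix is the sum of its diagonal entries.
Diagonal entries of Q: Q[0][0] = 9, Q[1][1] = 3, Q[2][2] = 13.
tr(Q) = 9 + 3 + 13 = 25.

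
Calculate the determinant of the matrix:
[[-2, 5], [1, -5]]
5

For a 2×2 matrix [[a, b], [c, d]], det = ad - bc
det = (-2)(-5) - (5)(1) = 10 - 5 = 5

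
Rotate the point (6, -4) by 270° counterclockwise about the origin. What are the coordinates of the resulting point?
(-4, -6)

Rotation matrix R(θ) = [[cos θ, -sin θ], [sin θ, cos θ]]; for θ = 270°:
R = [[0, 1], [-1, 0]]
Result: R × [6, -4]ᵀ = [0·6 + (1)·-4, -1·6 + (0)·-4]ᵀ = (-4, -6)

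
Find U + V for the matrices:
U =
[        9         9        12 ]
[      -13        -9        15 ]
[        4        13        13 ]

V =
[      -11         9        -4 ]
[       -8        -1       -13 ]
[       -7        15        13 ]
U + V =
[       -2        18         8 ]
[      -21       -10         2 ]
[       -3        28        26 ]

Matrix addition is elementwise: (U+V)[i][j] = U[i][j] + V[i][j].
  (U+V)[0][0] = (9) + (-11) = -2
  (U+V)[0][1] = (9) + (9) = 18
  (U+V)[0][2] = (12) + (-4) = 8
  (U+V)[1][0] = (-13) + (-8) = -21
  (U+V)[1][1] = (-9) + (-1) = -10
  (U+V)[1][2] = (15) + (-13) = 2
  (U+V)[2][0] = (4) + (-7) = -3
  (U+V)[2][1] = (13) + (15) = 28
  (U+V)[2][2] = (13) + (13) = 26
U + V =
[       -2        18         8 ]
[      -21       -10         2 ]
[       -3        28        26 ]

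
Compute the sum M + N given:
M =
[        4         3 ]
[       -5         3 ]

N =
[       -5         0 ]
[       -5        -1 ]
M + N =
[       -1         3 ]
[      -10         2 ]

Matrix addition is elementwise: (M+N)[i][j] = M[i][j] + N[i][j].
  (M+N)[0][0] = (4) + (-5) = -1
  (M+N)[0][1] = (3) + (0) = 3
  (M+N)[1][0] = (-5) + (-5) = -10
  (M+N)[1][1] = (3) + (-1) = 2
M + N =
[       -1         3 ]
[      -10         2 ]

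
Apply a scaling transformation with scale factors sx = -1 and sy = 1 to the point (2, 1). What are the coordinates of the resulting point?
(-2, 1)

Scaling matrix:
[[-1, 0], [0, 1]]
Result: (2 × -1, 1 × 1) = (-2, 1)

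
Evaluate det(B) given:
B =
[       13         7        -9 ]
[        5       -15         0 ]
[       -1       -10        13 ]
det(B) = -2405

Expand along row 0 (cofactor expansion): det(B) = a*(e*i - f*h) - b*(d*i - f*g) + c*(d*h - e*g), where the 3×3 is [[a, b, c], [d, e, f], [g, h, i]].
Minor M_00 = (-15)*(13) - (0)*(-10) = -195 - 0 = -195.
Minor M_01 = (5)*(13) - (0)*(-1) = 65 - 0 = 65.
Minor M_02 = (5)*(-10) - (-15)*(-1) = -50 - 15 = -65.
det(B) = (13)*(-195) - (7)*(65) + (-9)*(-65) = -2535 - 455 + 585 = -2405.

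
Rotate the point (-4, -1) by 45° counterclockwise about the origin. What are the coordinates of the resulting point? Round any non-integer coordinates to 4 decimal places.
(-2.1213, -3.5355)

Rotation matrix R(θ) = [[cos θ, -sin θ], [sin θ, cos θ]]; for θ = 45°:
R = [[√2/2, -√2/2], [√2/2, √2/2]]
Result: R × [-4, -1]ᵀ = [√2/2·-4 + (-√2/2)·-1, √2/2·-4 + (√2/2)·-1]ᵀ = (-2.1213, -3.5355)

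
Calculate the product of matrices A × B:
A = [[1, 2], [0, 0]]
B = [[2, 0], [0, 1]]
[[2, 2], [0, 0]]

Matrix multiplication:
C[0][0] = 1×2 + 2×0 = 2
C[0][1] = 1×0 + 2×1 = 2
C[1][0] = 0×2 + 0×0 = 0
C[1][1] = 0×0 + 0×1 = 0
Result: [[2, 2], [0, 0]]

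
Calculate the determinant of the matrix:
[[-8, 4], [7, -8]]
36

For a 2×2 matrix [[a, b], [c, d]], det = ad - bc
det = (-8)(-8) - (4)(7) = 64 - 28 = 36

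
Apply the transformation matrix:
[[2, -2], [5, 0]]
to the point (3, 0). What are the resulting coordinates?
(6, 15)

Matrix multiplication:
[[2, -2], [5, 0]] × [3, 0]ᵀ
= [2×3 + -2×0, 5×3 + 0×0]ᵀ
= [6.0000, 15.0000]ᵀ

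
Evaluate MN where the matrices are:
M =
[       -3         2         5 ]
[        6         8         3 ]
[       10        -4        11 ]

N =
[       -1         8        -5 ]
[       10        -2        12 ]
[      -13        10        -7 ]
MN =
[      -42        22         4 ]
[       35        62        45 ]
[     -193       198      -175 ]

Matrix multiplication: (MN)[i][j] = sum over k of M[i][k] * N[k][j].
  (MN)[0][0] = (-3)*(-1) + (2)*(10) + (5)*(-13) = -42
  (MN)[0][1] = (-3)*(8) + (2)*(-2) + (5)*(10) = 22
  (MN)[0][2] = (-3)*(-5) + (2)*(12) + (5)*(-7) = 4
  (MN)[1][0] = (6)*(-1) + (8)*(10) + (3)*(-13) = 35
  (MN)[1][1] = (6)*(8) + (8)*(-2) + (3)*(10) = 62
  (MN)[1][2] = (6)*(-5) + (8)*(12) + (3)*(-7) = 45
  (MN)[2][0] = (10)*(-1) + (-4)*(10) + (11)*(-13) = -193
  (MN)[2][1] = (10)*(8) + (-4)*(-2) + (11)*(10) = 198
  (MN)[2][2] = (10)*(-5) + (-4)*(12) + (11)*(-7) = -175
MN =
[      -42        22         4 ]
[       35        62        45 ]
[     -193       198      -175 ]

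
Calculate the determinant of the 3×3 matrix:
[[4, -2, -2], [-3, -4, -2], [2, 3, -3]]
100

Expansion along first row:
det = 4·det([[-4,-2],[3,-3]]) - -2·det([[-3,-2],[2,-3]]) + -2·det([[-3,-4],[2,3]])
    = 4·(-4·-3 - -2·3) - -2·(-3·-3 - -2·2) + -2·(-3·3 - -4·2)
    = 4·18 - -2·13 + -2·-1
    = 72 + 26 + 2 = 100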